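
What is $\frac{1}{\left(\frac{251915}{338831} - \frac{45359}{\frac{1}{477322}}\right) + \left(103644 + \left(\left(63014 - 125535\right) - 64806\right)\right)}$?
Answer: $- \frac{338831}{7335986705591596} \approx -4.6187 \cdot 10^{-11}$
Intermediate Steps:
$\frac{1}{\left(\frac{251915}{338831} - \frac{45359}{\frac{1}{477322}}\right) + \left(103644 + \left(\left(63014 - 125535\right) - 64806\right)\right)} = \frac{1}{\left(251915 \cdot \frac{1}{338831} - 45359 \frac{1}{\frac{1}{477322}}\right) + \left(103644 - 127327\right)} = \frac{1}{\left(\frac{251915}{338831} - 21650848598\right) + \left(103644 - 127327\right)} = \frac{1}{\left(\frac{251915}{338831} - 21650848598\right) - 23683} = \frac{1}{- \frac{7335978681057023}{338831} - 23683} = \frac{1}{- \frac{7335986705591596}{338831}} = - \frac{338831}{7335986705591596}$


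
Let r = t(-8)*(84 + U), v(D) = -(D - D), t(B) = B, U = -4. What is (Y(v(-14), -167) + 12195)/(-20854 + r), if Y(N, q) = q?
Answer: -6014/10747 ≈ -0.55960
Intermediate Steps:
v(D) = 0 (v(D) = -1*0 = 0)
r = -640 (r = -8*(84 - 4) = -8*80 = -640)
(Y(v(-14), -167) + 12195)/(-20854 + r) = (-167 + 12195)/(-20854 - 640) = 12028/(-21494) = 12028*(-1/21494) = -6014/10747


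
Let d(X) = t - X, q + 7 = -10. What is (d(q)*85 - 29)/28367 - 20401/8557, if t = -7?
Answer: -571689870/242736419 ≈ -2.3552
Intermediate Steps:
q = -17 (q = -7 - 10 = -17)
d(X) = -7 - X
(d(q)*85 - 29)/28367 - 20401/8557 = ((-7 - 1*(-17))*85 - 29)/28367 - 20401/8557 = ((-7 + 17)*85 - 29)*(1/28367) - 20401*1/8557 = (10*85 - 29)*(1/28367) - 20401/8557 = (850 - 29)*(1/28367) - 20401/8557 = 821*(1/28367) - 20401/8557 = 821/28367 - 20401/8557 = -571689870/242736419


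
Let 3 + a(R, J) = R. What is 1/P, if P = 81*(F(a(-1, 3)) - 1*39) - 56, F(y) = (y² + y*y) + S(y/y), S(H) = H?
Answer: -1/542 ≈ -0.0018450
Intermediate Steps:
a(R, J) = -3 + R
F(y) = 1 + 2*y² (F(y) = (y² + y*y) + y/y = (y² + y²) + 1 = 2*y² + 1 = 1 + 2*y²)
P = -542 (P = 81*((1 + 2*(-3 - 1)²) - 1*39) - 56 = 81*((1 + 2*(-4)²) - 39) - 56 = 81*((1 + 2*16) - 39) - 56 = 81*((1 + 32) - 39) - 56 = 81*(33 - 39) - 56 = 81*(-6) - 56 = -486 - 56 = -542)
1/P = 1/(-542) = -1/542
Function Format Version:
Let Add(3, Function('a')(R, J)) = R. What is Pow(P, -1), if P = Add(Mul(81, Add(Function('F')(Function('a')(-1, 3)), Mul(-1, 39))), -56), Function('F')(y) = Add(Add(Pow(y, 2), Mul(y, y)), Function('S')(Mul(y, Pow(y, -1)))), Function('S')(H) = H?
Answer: Rational(-1, 542) ≈ -0.0018450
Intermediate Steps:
Function('a')(R, J) = Add(-3, R)
Function('F')(y) = Add(1, Mul(2, Pow(y, 2))) (Function('F')(y) = Add(Add(Pow(y, 2), Mul(y, y)), Mul(y, Pow(y, -1))) = Add(Add(Pow(y, 2), Pow(y, 2)), 1) = Add(Mul(2, Pow(y, 2)), 1) = Add(1, Mul(2, Pow(y, 2))))
P = -542 (P = Add(Mul(81, Add(Add(1, Mul(2, Pow(Add(-3, -1), 2))), Mul(-1, 39))), -56) = Add(Mul(81, Add(Add(1, Mul(2, Pow(-4, 2))), -39)), -56) = Add(Mul(81, Add(Add(1, Mul(2, 16)), -39)), -56) = Add(Mul(81, Add(Add(1, 32), -39)), -56) = Add(Mul(81, Add(33, -39)), -56) = Add(Mul(81, -6), -56) = Add(-486, -56) = -542)
Pow(P, -1) = Pow(-542, -1) = Rational(-1, 542)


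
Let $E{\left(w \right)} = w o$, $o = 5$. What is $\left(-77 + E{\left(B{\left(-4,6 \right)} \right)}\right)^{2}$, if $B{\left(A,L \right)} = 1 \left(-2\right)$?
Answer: $7569$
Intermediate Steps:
$B{\left(A,L \right)} = -2$
$E{\left(w \right)} = 5 w$ ($E{\left(w \right)} = w 5 = 5 w$)
$\left(-77 + E{\left(B{\left(-4,6 \right)} \right)}\right)^{2} = \left(-77 + 5 \left(-2\right)\right)^{2} = \left(-77 - 10\right)^{2} = \left(-87\right)^{2} = 7569$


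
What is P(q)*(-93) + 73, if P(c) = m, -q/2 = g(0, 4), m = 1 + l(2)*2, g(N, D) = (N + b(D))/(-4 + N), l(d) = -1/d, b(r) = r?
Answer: 73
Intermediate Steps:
g(N, D) = (D + N)/(-4 + N) (g(N, D) = (N + D)/(-4 + N) = (D + N)/(-4 + N))
m = 0 (m = 1 - 1/2*2 = 1 - 1*½*2 = 1 - ½*2 = 1 - 1 = 0)
q = 2 (q = -2*(4 + 0)/(-4 + 0) = -2*4/(-4) = -(-1)*4/2 = -2*(-1) = 2)
P(c) = 0
P(q)*(-93) + 73 = 0*(-93) + 73 = 0 + 73 = 73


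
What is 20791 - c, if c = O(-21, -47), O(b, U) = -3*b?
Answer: 20728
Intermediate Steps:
c = 63 (c = -3*(-21) = 63)
20791 - c = 20791 - 1*63 = 20791 - 63 = 20728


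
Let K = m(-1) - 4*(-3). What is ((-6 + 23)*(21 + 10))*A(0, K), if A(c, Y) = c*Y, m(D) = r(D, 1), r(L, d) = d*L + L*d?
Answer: 0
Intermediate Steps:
r(L, d) = 2*L*d (r(L, d) = L*d + L*d = 2*L*d)
m(D) = 2*D (m(D) = 2*D*1 = 2*D)
K = 10 (K = 2*(-1) - 4*(-3) = -2 + 12 = 10)
A(c, Y) = Y*c
((-6 + 23)*(21 + 10))*A(0, K) = ((-6 + 23)*(21 + 10))*(10*0) = (17*31)*0 = 527*0 = 0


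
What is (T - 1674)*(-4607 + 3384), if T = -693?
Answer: 2894841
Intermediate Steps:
(T - 1674)*(-4607 + 3384) = (-693 - 1674)*(-4607 + 3384) = -2367*(-1223) = 2894841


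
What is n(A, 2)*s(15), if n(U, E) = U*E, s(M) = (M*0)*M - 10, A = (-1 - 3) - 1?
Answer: 100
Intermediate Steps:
A = -5 (A = -4 - 1 = -5)
s(M) = -10 (s(M) = 0*M - 10 = 0 - 10 = -10)
n(U, E) = E*U
n(A, 2)*s(15) = (2*(-5))*(-10) = -10*(-10) = 100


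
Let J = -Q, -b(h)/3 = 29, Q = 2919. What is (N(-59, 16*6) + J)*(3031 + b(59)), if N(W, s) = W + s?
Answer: -8484608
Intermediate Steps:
b(h) = -87 (b(h) = -3*29 = -87)
J = -2919 (J = -1*2919 = -2919)
(N(-59, 16*6) + J)*(3031 + b(59)) = ((-59 + 16*6) - 2919)*(3031 - 87) = ((-59 + 96) - 2919)*2944 = (37 - 2919)*2944 = -2882*2944 = -8484608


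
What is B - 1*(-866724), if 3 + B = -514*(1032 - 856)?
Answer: 776257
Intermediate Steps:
B = -90467 (B = -3 - 514*(1032 - 856) = -3 - 514*176 = -3 - 90464 = -90467)
B - 1*(-866724) = -90467 - 1*(-866724) = -90467 + 866724 = 776257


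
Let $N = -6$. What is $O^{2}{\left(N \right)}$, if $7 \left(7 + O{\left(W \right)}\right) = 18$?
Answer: $\frac{961}{49} \approx 19.612$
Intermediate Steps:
$O{\left(W \right)} = - \frac{31}{7}$ ($O{\left(W \right)} = -7 + \frac{1}{7} \cdot 18 = -7 + \frac{18}{7} = - \frac{31}{7}$)
$O^{2}{\left(N \right)} = \left(- \frac{31}{7}\right)^{2} = \frac{961}{49}$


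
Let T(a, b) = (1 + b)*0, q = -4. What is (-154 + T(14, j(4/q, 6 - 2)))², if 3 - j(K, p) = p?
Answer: 23716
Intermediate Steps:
j(K, p) = 3 - p
T(a, b) = 0
(-154 + T(14, j(4/q, 6 - 2)))² = (-154 + 0)² = (-154)² = 23716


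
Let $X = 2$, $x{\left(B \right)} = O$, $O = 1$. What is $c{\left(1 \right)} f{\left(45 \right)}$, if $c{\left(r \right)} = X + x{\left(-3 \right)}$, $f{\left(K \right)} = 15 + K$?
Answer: $180$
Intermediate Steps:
$x{\left(B \right)} = 1$
$c{\left(r \right)} = 3$ ($c{\left(r \right)} = 2 + 1 = 3$)
$c{\left(1 \right)} f{\left(45 \right)} = 3 \left(15 + 45\right) = 3 \cdot 60 = 180$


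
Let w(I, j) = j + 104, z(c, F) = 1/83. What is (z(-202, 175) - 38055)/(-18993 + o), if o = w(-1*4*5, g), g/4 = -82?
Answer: 3158564/1595011 ≈ 1.9803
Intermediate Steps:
g = -328 (g = 4*(-82) = -328)
z(c, F) = 1/83
w(I, j) = 104 + j
o = -224 (o = 104 - 328 = -224)
(z(-202, 175) - 38055)/(-18993 + o) = (1/83 - 38055)/(-18993 - 224) = -3158564/83/(-19217) = -3158564/83*(-1/19217) = 3158564/1595011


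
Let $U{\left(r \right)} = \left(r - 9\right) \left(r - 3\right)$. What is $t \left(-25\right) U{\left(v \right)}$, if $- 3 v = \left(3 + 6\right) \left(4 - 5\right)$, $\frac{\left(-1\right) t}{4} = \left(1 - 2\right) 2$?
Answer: $0$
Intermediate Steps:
$t = 8$ ($t = - 4 \left(1 - 2\right) 2 = - 4 \left(\left(-1\right) 2\right) = \left(-4\right) \left(-2\right) = 8$)
$v = 3$ ($v = - \frac{\left(3 + 6\right) \left(4 - 5\right)}{3} = - \frac{9 \left(-1\right)}{3} = \left(- \frac{1}{3}\right) \left(-9\right) = 3$)
$U{\left(r \right)} = \left(-9 + r\right) \left(-3 + r\right)$
$t \left(-25\right) U{\left(v \right)} = 8 \left(-25\right) \left(27 + 3^{2} - 36\right) = - 200 \left(27 + 9 - 36\right) = \left(-200\right) 0 = 0$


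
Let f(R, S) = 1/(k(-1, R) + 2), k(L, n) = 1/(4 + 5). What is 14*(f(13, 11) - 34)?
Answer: -8918/19 ≈ -469.37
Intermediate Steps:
k(L, n) = 1/9
f(R, S) = 9/19 (f(R, S) = 1/(1/9 + 2) = 1/(19/9) = 9/19)
14*(f(13, 11) - 34) = 14*(9/19 - 34) = 14*(-637/19) = -8918/19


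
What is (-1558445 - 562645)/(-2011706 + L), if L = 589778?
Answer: 353515/236988 ≈ 1.4917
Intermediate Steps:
(-1558445 - 562645)/(-2011706 + L) = (-1558445 - 562645)/(-2011706 + 589778) = -2121090/(-1421928) = -2121090*(-1/1421928) = 353515/236988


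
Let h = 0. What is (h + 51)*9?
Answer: 459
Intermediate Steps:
(h + 51)*9 = (0 + 51)*9 = 51*9 = 459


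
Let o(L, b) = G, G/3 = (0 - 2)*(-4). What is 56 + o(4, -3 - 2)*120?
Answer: 2936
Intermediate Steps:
G = 24 (G = 3*((0 - 2)*(-4)) = 3*(-2*(-4)) = 3*8 = 24)
o(L, b) = 24
56 + o(4, -3 - 2)*120 = 56 + 24*120 = 56 + 2880 = 2936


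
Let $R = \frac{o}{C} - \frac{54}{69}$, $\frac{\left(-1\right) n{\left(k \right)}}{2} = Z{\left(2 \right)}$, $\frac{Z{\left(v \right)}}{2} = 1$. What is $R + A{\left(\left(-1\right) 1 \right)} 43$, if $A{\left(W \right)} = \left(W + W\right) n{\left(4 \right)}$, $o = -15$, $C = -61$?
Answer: $\frac{481879}{1403} \approx 343.46$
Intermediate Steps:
$Z{\left(v \right)} = 2$ ($Z{\left(v \right)} = 2 \cdot 1 = 2$)
$n{\left(k \right)} = -4$ ($n{\left(k \right)} = \left(-2\right) 2 = -4$)
$A{\left(W \right)} = - 8 W$ ($A{\left(W \right)} = \left(W + W\right) \left(-4\right) = 2 W \left(-4\right) = - 8 W$)
$R = - \frac{753}{1403}$ ($R = - \frac{15}{-61} - \frac{54}{69} = \left(-15\right) \left(- \frac{1}{61}\right) - \frac{18}{23} = \frac{15}{61} - \frac{18}{23} = - \frac{753}{1403} \approx -0.53671$)
$R + A{\left(\left(-1\right) 1 \right)} 43 = - \frac{753}{1403} + - 8 \left(\left(-1\right) 1\right) 43 = - \frac{753}{1403} + \left(-8\right) \left(-1\right) 43 = - \frac{753}{1403} + 8 \cdot 43 = - \frac{753}{1403} + 344 = \frac{481879}{1403}$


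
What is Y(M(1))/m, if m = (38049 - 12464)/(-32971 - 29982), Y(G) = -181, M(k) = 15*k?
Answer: 11394493/25585 ≈ 445.36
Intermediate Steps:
m = -25585/62953 (m = 25585/(-62953) = 25585*(-1/62953) = -25585/62953 ≈ -0.40641)
Y(M(1))/m = -181/(-25585/62953) = -181*(-62953/25585) = 11394493/25585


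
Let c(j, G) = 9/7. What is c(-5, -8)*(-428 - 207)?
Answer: -5715/7 ≈ -816.43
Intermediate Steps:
c(j, G) = 9/7 (c(j, G) = 9*(1/7) = 9/7)
c(-5, -8)*(-428 - 207) = 9*(-428 - 207)/7 = (9/7)*(-635) = -5715/7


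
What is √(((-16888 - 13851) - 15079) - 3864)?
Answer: I*√49682 ≈ 222.89*I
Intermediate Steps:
√(((-16888 - 13851) - 15079) - 3864) = √((-30739 - 15079) - 3864) = √(-45818 - 3864) = √(-49682) = I*√49682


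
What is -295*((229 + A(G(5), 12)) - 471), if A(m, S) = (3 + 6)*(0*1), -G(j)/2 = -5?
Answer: 71390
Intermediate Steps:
G(j) = 10 (G(j) = -2*(-5) = 10)
A(m, S) = 0 (A(m, S) = 9*0 = 0)
-295*((229 + A(G(5), 12)) - 471) = -295*((229 + 0) - 471) = -295*(229 - 471) = -295*(-242) = 71390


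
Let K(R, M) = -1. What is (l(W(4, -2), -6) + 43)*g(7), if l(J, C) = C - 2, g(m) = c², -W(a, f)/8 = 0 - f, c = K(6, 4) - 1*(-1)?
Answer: 0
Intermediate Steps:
c = 0 (c = -1 - 1*(-1) = -1 + 1 = 0)
W(a, f) = 8*f (W(a, f) = -8*(0 - f) = -(-8)*f = 8*f)
g(m) = 0 (g(m) = 0² = 0)
l(J, C) = -2 + C
(l(W(4, -2), -6) + 43)*g(7) = ((-2 - 6) + 43)*0 = (-8 + 43)*0 = 35*0 = 0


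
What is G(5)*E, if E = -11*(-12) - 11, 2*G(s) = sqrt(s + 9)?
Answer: 121*sqrt(14)/2 ≈ 226.37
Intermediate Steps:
G(s) = sqrt(9 + s)/2 (G(s) = sqrt(s + 9)/2 = sqrt(9 + s)/2)
E = 121 (E = 132 - 11 = 121)
G(5)*E = (sqrt(9 + 5)/2)*121 = (sqrt(14)/2)*121 = 121*sqrt(14)/2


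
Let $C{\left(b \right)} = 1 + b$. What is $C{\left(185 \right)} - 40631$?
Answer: $-40445$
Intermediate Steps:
$C{\left(185 \right)} - 40631 = \left(1 + 185\right) - 40631 = 186 - 40631 = -40445$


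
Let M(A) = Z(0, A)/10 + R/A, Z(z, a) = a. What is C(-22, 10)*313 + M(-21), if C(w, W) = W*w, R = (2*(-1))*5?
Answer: -14460941/210 ≈ -68862.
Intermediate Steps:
R = -10 (R = -2*5 = -10)
M(A) = -10/A + A/10 (M(A) = A/10 - 10/A = -10/A + A/10)
C(-22, 10)*313 + M(-21) = (10*(-22))*313 + (-10/(-21) + (1/10)*(-21)) = -220*313 + (-10*(-1/21) - 21/10) = -68860 + (10/21 - 21/10) = -68860 - 341/210 = -14460941/210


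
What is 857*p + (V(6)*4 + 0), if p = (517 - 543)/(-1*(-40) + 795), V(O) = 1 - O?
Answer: -38982/835 ≈ -46.685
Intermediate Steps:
p = -26/835 (p = -26/(40 + 795) = -26/835 ≈ -0.031138)
857*p + (V(6)*4 + 0) = 857*(-26/835) + ((1 - 1*6)*4 + 0) = -22282/835 + ((1 - 6)*4 + 0) = -22282/835 + (-5*4 + 0) = -22282/835 + (-20 + 0) = -22282/835 - 20 = -38982/835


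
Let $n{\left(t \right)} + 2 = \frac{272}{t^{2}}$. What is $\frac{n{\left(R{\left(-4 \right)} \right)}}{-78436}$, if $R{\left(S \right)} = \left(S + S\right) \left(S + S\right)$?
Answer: $\frac{495}{20079616} \approx 2.4652 \cdot 10^{-5}$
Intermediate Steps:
$R{\left(S \right)} = 4 S^{2}$ ($R{\left(S \right)} = 2 S 2 S = 4 S^{2}$)
$n{\left(t \right)} = -2 + \frac{272}{t^{2}}$
$\frac{n{\left(R{\left(-4 \right)} \right)}}{-78436} = \frac{-2 + \frac{272}{4096}}{-78436} = \left(-2 + \frac{272}{4096}\right) \left(- \frac{1}{78436}\right) = \left(-2 + 272 \cdot \frac{1}{4096}\right) \left(- \frac{1}{78436}\right) = \left(-2 + \frac{17}{256}\right) \left(- \frac{1}{78436}\right) = \left(- \frac{495}{256}\right) \left(- \frac{1}{78436}\right) = \frac{495}{20079616}$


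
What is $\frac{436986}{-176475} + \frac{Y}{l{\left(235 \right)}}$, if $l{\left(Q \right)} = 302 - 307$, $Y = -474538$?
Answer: $\frac{5582793908}{58825} \approx 94905.0$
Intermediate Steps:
$l{\left(Q \right)} = -5$
$\frac{436986}{-176475} + \frac{Y}{l{\left(235 \right)}} = \frac{436986}{-176475} - \frac{474538}{-5} = 436986 \left(- \frac{1}{176475}\right) - - \frac{474538}{5} = - \frac{145662}{58825} + \frac{474538}{5} = \frac{5582793908}{58825}$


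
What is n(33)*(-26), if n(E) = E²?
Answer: -28314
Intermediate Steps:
n(33)*(-26) = 33²*(-26) = 1089*(-26) = -28314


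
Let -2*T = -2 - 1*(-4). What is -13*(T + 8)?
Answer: -91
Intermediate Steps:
T = -1 (T = -(-2 - 1*(-4))/2 = -(-2 + 4)/2 = -½*2 = -1)
-13*(T + 8) = -13*(-1 + 8) = -13*7 = -91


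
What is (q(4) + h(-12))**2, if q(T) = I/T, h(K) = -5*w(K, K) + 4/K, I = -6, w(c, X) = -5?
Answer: 19321/36 ≈ 536.69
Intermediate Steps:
h(K) = 25 + 4/K (h(K) = -5*(-5) + 4/K = 25 + 4/K)
q(T) = -6/T
(q(4) + h(-12))**2 = (-6/4 + (25 + 4/(-12)))**2 = (-6*1/4 + (25 + 4*(-1/12)))**2 = (-3/2 + (25 - 1/3))**2 = (-3/2 + 74/3)**2 = (139/6)**2 = 19321/36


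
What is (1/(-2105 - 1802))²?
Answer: 1/15264649 ≈ 6.5511e-8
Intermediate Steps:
(1/(-2105 - 1802))² = (1/(-3907))² = (-1/3907)² = 1/15264649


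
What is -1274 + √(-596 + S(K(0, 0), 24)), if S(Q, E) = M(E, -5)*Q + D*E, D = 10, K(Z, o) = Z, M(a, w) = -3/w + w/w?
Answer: -1274 + 2*I*√89 ≈ -1274.0 + 18.868*I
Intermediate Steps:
M(a, w) = 1 - 3/w (M(a, w) = -3/w + 1 = 1 - 3/w)
S(Q, E) = 10*E + 8*Q/5 (S(Q, E) = ((-3 - 5)/(-5))*Q + 10*E = (-⅕*(-8))*Q + 10*E = 8*Q/5 + 10*E = 10*E + 8*Q/5)
-1274 + √(-596 + S(K(0, 0), 24)) = -1274 + √(-596 + (10*24 + (8/5)*0)) = -1274 + √(-596 + (240 + 0)) = -1274 + √(-596 + 240) = -1274 + √(-356) = -1274 + 2*I*√89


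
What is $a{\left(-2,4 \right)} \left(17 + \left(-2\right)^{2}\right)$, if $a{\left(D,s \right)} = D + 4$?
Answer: $42$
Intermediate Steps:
$a{\left(D,s \right)} = 4 + D$
$a{\left(-2,4 \right)} \left(17 + \left(-2\right)^{2}\right) = \left(4 - 2\right) \left(17 + \left(-2\right)^{2}\right) = 2 \left(17 + 4\right) = 2 \cdot 21 = 42$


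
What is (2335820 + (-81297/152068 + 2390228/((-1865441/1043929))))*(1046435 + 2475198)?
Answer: 997208823058002351028111/283673881988 ≈ 3.5153e+12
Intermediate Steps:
(2335820 + (-81297/152068 + 2390228/((-1865441/1043929))))*(1046435 + 2475198) = (2335820 + (-81297*1/152068 + 2390228/((-1865441*1/1043929))))*3521633 = (2335820 + (-81297/152068 + 2390228/(-1865441/1043929)))*3521633 = (2335820 + (-81297/152068 + 2390228*(-1043929/1865441)))*3521633 = (2335820 + (-81297/152068 - 2495228325812/1865441))*3521633 = (2335820 - 379444532704336193/283673881988)*3521633 = (283166594320873967/283673881988)*3521633 = 997208823058002351028111/283673881988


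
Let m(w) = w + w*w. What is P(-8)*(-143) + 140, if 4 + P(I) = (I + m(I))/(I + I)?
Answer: 1141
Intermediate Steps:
m(w) = w + w²
P(I) = -4 + (I + I*(1 + I))/(2*I) (P(I) = -4 + (I + I*(1 + I))/(I + I) = -4 + (I + I*(1 + I))/((2*I)) = -4 + (I + I*(1 + I))*(1/(2*I)) = -4 + (I + I*(1 + I))/(2*I))
P(-8)*(-143) + 140 = (-3 + (½)*(-8))*(-143) + 140 = (-3 - 4)*(-143) + 140 = -7*(-143) + 140 = 1001 + 140 = 1141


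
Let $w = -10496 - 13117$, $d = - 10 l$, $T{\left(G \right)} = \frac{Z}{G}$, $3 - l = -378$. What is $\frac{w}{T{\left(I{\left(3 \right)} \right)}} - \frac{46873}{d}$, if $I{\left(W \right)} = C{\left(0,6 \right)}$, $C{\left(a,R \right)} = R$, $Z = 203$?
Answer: $- \frac{530277961}{773430} \approx -685.62$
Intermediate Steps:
$l = 381$ ($l = 3 - -378 = 3 + 378 = 381$)
$I{\left(W \right)} = 6$
$T{\left(G \right)} = \frac{203}{G}$
$d = -3810$ ($d = \left(-10\right) 381 = -3810$)
$w = -23613$ ($w = -10496 - 13117 = -23613$)
$\frac{w}{T{\left(I{\left(3 \right)} \right)}} - \frac{46873}{d} = - \frac{23613}{203 \cdot \frac{1}{6}} - \frac{46873}{-3810} = - \frac{23613}{203 \cdot \frac{1}{6}} - - \frac{46873}{3810} = - \frac{23613}{\frac{203}{6}} + \frac{46873}{3810} = \left(-23613\right) \frac{6}{203} + \frac{46873}{3810} = - \frac{141678}{203} + \frac{46873}{3810} = - \frac{530277961}{773430}$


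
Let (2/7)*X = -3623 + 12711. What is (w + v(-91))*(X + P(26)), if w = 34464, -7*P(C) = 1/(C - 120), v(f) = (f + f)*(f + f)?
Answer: 707297099010/329 ≈ 2.1498e+9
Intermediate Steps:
v(f) = 4*f**2 (v(f) = (2*f)*(2*f) = 4*f**2)
P(C) = -1/(7*(-120 + C)) (P(C) = -1/(7*(C - 120)) = -1/(7*(-120 + C)))
X = 31808 (X = 7*(-3623 + 12711)/2 = (7/2)*9088 = 31808)
(w + v(-91))*(X + P(26)) = (34464 + 4*(-91)**2)*(31808 - 1/(-840 + 7*26)) = (34464 + 4*8281)*(31808 - 1/(-840 + 182)) = (34464 + 33124)*(31808 - 1/(-658)) = 67588*(31808 - 1*(-1/658)) = 67588*(31808 + 1/658) = 67588*(20929665/658) = 707297099010/329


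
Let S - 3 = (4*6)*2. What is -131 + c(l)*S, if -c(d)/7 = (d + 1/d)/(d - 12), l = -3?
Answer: -631/3 ≈ -210.33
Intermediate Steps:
c(d) = -7*(d + 1/d)/(-12 + d) (c(d) = -7*(d + 1/d)/(d - 12) = -7*(d + 1/d)/(-12 + d))
S = 51 (S = 3 + (4*6)*2 = 3 + 24*2 = 3 + 48 = 51)
-131 + c(l)*S = -131 + (7*(-1 - 1*(-3)**2)/(-3*(-12 - 3)))*51 = -131 + (7*(-1/3)*(-1 - 1*9)/(-15))*51 = -131 + (7*(-1/3)*(-1/15)*(-1 - 9))*51 = -131 + (7*(-1/3)*(-1/15)*(-10))*51 = -131 - 14/9*51 = -131 - 238/3 = -631/3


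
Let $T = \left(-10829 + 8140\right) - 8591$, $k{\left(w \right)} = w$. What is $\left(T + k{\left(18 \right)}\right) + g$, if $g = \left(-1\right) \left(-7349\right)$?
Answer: $-3913$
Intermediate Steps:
$g = 7349$
$T = -11280$ ($T = -2689 - 8591 = -11280$)
$\left(T + k{\left(18 \right)}\right) + g = \left(-11280 + 18\right) + 7349 = -11262 + 7349 = -3913$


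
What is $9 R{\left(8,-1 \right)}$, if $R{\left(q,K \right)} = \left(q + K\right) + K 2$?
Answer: $45$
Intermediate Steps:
$R{\left(q,K \right)} = q + 3 K$ ($R{\left(q,K \right)} = \left(K + q\right) + 2 K = q + 3 K$)
$9 R{\left(8,-1 \right)} = 9 \left(8 + 3 \left(-1\right)\right) = 9 \left(8 - 3\right) = 9 \cdot 5 = 45$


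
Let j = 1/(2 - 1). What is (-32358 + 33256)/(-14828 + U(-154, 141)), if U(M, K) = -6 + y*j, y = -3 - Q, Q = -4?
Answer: -898/14833 ≈ -0.060541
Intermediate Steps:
j = 1 (j = 1/1 = 1)
y = 1 (y = -3 - 1*(-4) = -3 + 4 = 1)
U(M, K) = -5 (U(M, K) = -6 + 1*1 = -6 + 1 = -5)
(-32358 + 33256)/(-14828 + U(-154, 141)) = (-32358 + 33256)/(-14828 - 5) = 898/(-14833) = 898*(-1/14833) = -898/14833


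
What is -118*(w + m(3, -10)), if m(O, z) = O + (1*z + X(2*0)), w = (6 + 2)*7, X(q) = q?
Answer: -5782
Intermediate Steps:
w = 56 (w = 8*7 = 56)
m(O, z) = O + z (m(O, z) = O + (1*z + 2*0) = O + (z + 0) = O + z)
-118*(w + m(3, -10)) = -118*(56 + (3 - 10)) = -118*(56 - 7) = -118*49 = -5782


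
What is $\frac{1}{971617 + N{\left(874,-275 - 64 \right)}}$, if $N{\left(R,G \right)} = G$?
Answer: $\frac{1}{971278} \approx 1.0296 \cdot 10^{-6}$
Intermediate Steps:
$\frac{1}{971617 + N{\left(874,-275 - 64 \right)}} = \frac{1}{971617 - 339} = \frac{1}{971278}$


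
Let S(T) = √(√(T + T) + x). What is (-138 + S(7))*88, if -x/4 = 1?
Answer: -12144 + 88*I*√(4 - √14) ≈ -12144.0 + 44.728*I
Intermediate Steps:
x = -4 (x = -4*1 = -4)
S(T) = √(-4 + √2*√T) (S(T) = √(√(T + T) - 4) = √(√(2*T) - 4) = √(√2*√T - 4) = √(-4 + √2*√T))
(-138 + S(7))*88 = (-138 + √(-4 + √2*√7))*88 = (-138 + √(-4 + √14))*88 = -12144 + 88*√(-4 + √14)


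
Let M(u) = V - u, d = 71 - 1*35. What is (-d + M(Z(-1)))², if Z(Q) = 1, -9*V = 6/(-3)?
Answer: 109561/81 ≈ 1352.6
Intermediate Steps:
V = 2/9 (V = -2/(3*(-3)) = -2*(-1)/(3*3) = -⅑*(-2) = 2/9 ≈ 0.22222)
d = 36 (d = 71 - 35 = 36)
M(u) = 2/9 - u
(-d + M(Z(-1)))² = (-1*36 + (2/9 - 1*1))² = (-36 + (2/9 - 1))² = (-36 - 7/9)² = (-331/9)² = 109561/81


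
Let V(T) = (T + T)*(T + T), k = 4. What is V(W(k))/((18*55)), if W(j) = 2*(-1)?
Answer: 8/495 ≈ 0.016162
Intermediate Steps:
W(j) = -2
V(T) = 4*T**2 (V(T) = (2*T)*(2*T) = 4*T**2)
V(W(k))/((18*55)) = (4*(-2)**2)/((18*55)) = (4*4)/990 = 16*(1/990) = 8/495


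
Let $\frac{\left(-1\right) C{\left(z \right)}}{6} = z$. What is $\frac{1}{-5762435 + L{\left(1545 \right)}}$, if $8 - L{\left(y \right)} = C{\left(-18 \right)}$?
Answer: $- \frac{1}{5762535} \approx -1.7353 \cdot 10^{-7}$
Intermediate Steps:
$C{\left(z \right)} = - 6 z$
$L{\left(y \right)} = -100$ ($L{\left(y \right)} = 8 - \left(-6\right) \left(-18\right) = 8 - 108 = -100$)
$\frac{1}{-5762435 + L{\left(1545 \right)}} = \frac{1}{-5762435 - 100} = \frac{1}{-5762535} = - \frac{1}{5762535}$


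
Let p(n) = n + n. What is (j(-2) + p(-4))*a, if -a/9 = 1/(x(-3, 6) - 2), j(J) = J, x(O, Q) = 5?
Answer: 30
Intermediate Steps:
p(n) = 2*n
a = -3 (a = -9/(5 - 2) = -9/3 = -9*⅓ = -3)
(j(-2) + p(-4))*a = (-2 + 2*(-4))*(-3) = (-2 - 8)*(-3) = -10*(-3) = 30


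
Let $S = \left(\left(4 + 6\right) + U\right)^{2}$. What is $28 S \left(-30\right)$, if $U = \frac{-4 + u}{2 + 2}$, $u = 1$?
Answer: $- \frac{143745}{2} \approx -71873.0$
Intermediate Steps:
$U = - \frac{3}{4}$ ($U = \frac{-4 + 1}{2 + 2} = - \frac{3}{4} \approx -0.75$)
$S = \frac{1369}{16}$ ($S = \left(\left(4 + 6\right) - \frac{3}{4}\right)^{2} = \left(10 - \frac{3}{4}\right)^{2} = \left(\frac{37}{4}\right)^{2} = \frac{1369}{16} \approx 85.563$)
$28 S \left(-30\right) = 28 \cdot \frac{1369}{16} \left(-30\right) = \frac{9583}{4} \left(-30\right) = - \frac{143745}{2}$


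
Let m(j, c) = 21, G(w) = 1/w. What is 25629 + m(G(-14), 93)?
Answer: 25650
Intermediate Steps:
G(w) = 1/w
25629 + m(G(-14), 93) = 25629 + 21 = 25650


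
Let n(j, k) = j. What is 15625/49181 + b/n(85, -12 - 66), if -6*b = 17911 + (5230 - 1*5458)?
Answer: -2981657/86790 ≈ -34.355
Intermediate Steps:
b = -17683/6 (b = -(17911 + (5230 - 1*5458))/6 = -(17911 + (5230 - 5458))/6 = -(17911 - 228)/6 = -1/6*17683 = -17683/6 ≈ -2947.2)
15625/49181 + b/n(85, -12 - 66) = 15625/49181 - 17683/6/85 = 15625*(1/49181) - 17683/6*1/85 = 15625/49181 - 17683/510 = -2981657/86790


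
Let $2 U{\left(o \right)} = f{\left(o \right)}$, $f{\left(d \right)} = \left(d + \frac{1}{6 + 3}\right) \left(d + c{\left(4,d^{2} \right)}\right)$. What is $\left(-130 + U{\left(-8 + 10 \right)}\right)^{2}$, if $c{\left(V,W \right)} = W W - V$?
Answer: $\frac{1075369}{81} \approx 13276.0$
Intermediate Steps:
$c{\left(V,W \right)} = W^{2} - V$
$f{\left(d \right)} = \left(\frac{1}{9} + d\right) \left(-4 + d + d^{4}\right)$ ($f{\left(d \right)} = \left(d + \frac{1}{6 + 3}\right) \left(d + \left(\left(d^{2}\right)^{2} - 4\right)\right) = \left(d + \frac{1}{9}\right) \left(d + \left(d^{4} - 4\right)\right) = \left(d + \frac{1}{9}\right) \left(d + \left(-4 + d^{4}\right)\right) = \left(\frac{1}{9} + d\right) \left(-4 + d + d^{4}\right)$)
$U{\left(o \right)} = - \frac{2}{9} + \frac{o^{2}}{2} + \frac{o^{5}}{2} - \frac{35 o}{18} + \frac{o^{4}}{18}$ ($U{\left(o \right)} = \frac{- \frac{4}{9} + o^{2} + o^{5} - \frac{35 o}{9} + \frac{o^{4}}{9}}{2} = - \frac{2}{9} + \frac{o^{2}}{2} + \frac{o^{5}}{2} - \frac{35 o}{18} + \frac{o^{4}}{18}$)
$\left(-130 + U{\left(-8 + 10 \right)}\right)^{2} = \left(-130 + \left(- \frac{2}{9} + \frac{\left(-8 + 10\right)^{2}}{2} + \frac{\left(-8 + 10\right)^{5}}{2} - \frac{35 \left(-8 + 10\right)}{18} + \frac{\left(-8 + 10\right)^{4}}{18}\right)\right)^{2} = \left(-130 + \left(- \frac{2}{9} + \frac{2^{2}}{2} + \frac{2^{5}}{2} - \frac{35}{9} + \frac{2^{4}}{18}\right)\right)^{2} = \left(-130 + \left(- \frac{2}{9} + \frac{1}{2} \cdot 4 + \frac{1}{2} \cdot 32 - \frac{35}{9} + \frac{1}{18} \cdot 16\right)\right)^{2} = \left(-130 + \left(- \frac{2}{9} + 2 + 16 - \frac{35}{9} + \frac{8}{9}\right)\right)^{2} = \left(-130 + \frac{133}{9}\right)^{2} = \left(- \frac{1037}{9}\right)^{2} = \frac{1075369}{81}$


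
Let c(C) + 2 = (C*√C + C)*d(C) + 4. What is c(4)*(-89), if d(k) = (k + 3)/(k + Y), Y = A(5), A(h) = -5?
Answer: 7298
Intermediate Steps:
Y = -5
d(k) = (3 + k)/(-5 + k) (d(k) = (k + 3)/(k - 5) = (3 + k)/(-5 + k))
c(C) = 2 + (3 + C)*(C + C^(3/2))/(-5 + C) (c(C) = -2 + ((C*√C + C)*((3 + C)/(-5 + C)) + 4) = -2 + ((C^(3/2) + C)*((3 + C)/(-5 + C)) + 4) = -2 + ((C + C^(3/2))*((3 + C)/(-5 + C)) + 4) = -2 + ((3 + C)*(C + C^(3/2))/(-5 + C) + 4) = -2 + (4 + (3 + C)*(C + C^(3/2))/(-5 + C)) = 2 + (3 + C)*(C + C^(3/2))/(-5 + C))
c(4)*(-89) = ((-10 + 2*4 + 4*(3 + 4) + 4^(3/2)*(3 + 4))/(-5 + 4))*(-89) = ((-10 + 8 + 4*7 + 8*7)/(-1))*(-89) = -(-10 + 8 + 28 + 56)*(-89) = -1*82*(-89) = -82*(-89) = 7298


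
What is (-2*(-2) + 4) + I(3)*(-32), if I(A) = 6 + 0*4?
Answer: -184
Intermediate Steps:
I(A) = 6 (I(A) = 6 + 0 = 6)
(-2*(-2) + 4) + I(3)*(-32) = (-2*(-2) + 4) + 6*(-32) = (4 + 4) - 192 = 8 - 192 = -184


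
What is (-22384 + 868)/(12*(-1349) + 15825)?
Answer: 652/11 ≈ 59.273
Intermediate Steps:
(-22384 + 868)/(12*(-1349) + 15825) = -21516/(-16188 + 15825) = -21516/(-363) = -21516*(-1/363) = 652/11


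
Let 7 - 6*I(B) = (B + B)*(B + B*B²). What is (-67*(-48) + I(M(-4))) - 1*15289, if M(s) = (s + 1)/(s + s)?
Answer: -148339345/12288 ≈ -12072.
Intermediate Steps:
M(s) = (1 + s)/(2*s) (M(s) = (1 + s)/((2*s)) = (1 + s)*(1/(2*s)) = (1 + s)/(2*s))
I(B) = 7/6 - B*(B + B³)/3 (I(B) = 7/6 - (B + B)*(B + B*B²)/6 = 7/6 - 2*B*(B + B³)/6 = 7/6 - B*(B + B³)/3)
(-67*(-48) + I(M(-4))) - 1*15289 = (-67*(-48) + (7/6 - (1 - 4)²/64/3 - (1 - 4)⁴/4096/3)) - 1*15289 = (3216 + (7/6 - ((½)*(-¼)*(-3))²/3 - ((½)*(-¼)*(-3))⁴/3)) - 15289 = (3216 + (7/6 - (3/8)²/3 - (3/8)⁴/3)) - 15289 = (3216 + (7/6 - ⅓*9/64 - ⅓*81/4096)) - 15289 = (3216 + (7/6 - 3/64 - 27/4096)) - 15289 = (3216 + 13679/12288) - 15289 = 39531887/12288 - 15289 = -148339345/12288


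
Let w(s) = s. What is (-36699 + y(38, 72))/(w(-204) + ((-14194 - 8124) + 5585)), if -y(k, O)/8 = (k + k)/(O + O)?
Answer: 330329/152433 ≈ 2.1670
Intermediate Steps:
y(k, O) = -8*k/O (y(k, O) = -8*(k + k)/(O + O) = -8*2*k/(2*O) = -8*2*k*1/(2*O) = -8*k/O)
(-36699 + y(38, 72))/(w(-204) + ((-14194 - 8124) + 5585)) = (-36699 - 8*38/72)/(-204 + ((-14194 - 8124) + 5585)) = (-36699 - 8*38*1/72)/(-204 + (-22318 + 5585)) = (-36699 - 38/9)/(-204 - 16733) = -330329/9/(-16937) = -330329/9*(-1/16937) = 330329/152433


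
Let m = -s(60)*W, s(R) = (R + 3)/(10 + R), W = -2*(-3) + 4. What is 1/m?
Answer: -⅑ ≈ -0.11111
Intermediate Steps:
W = 10 (W = 6 + 4 = 10)
s(R) = (3 + R)/(10 + R)
m = -9 (m = -(3 + 60)/(10 + 60)*10 = -63/70*10 = -(1/70)*63*10 = -9*10/10 = -1*9 = -9)
1/m = 1/(-9) = -⅑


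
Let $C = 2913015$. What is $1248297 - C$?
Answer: $-1664718$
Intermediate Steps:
$1248297 - C = 1248297 - 2913015 = -1664718$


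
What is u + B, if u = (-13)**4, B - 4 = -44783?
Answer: -16218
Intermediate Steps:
B = -44779 (B = 4 - 44783 = -44779)
u = 28561
u + B = 28561 - 44779 = -16218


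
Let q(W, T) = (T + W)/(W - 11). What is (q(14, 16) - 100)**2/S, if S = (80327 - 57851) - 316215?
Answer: -2700/97913 ≈ -0.027575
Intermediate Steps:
S = -293739 (S = 22476 - 316215 = -293739)
q(W, T) = (T + W)/(-11 + W)
(q(14, 16) - 100)**2/S = ((16 + 14)/(-11 + 14) - 100)**2/(-293739) = (30/3 - 100)**2*(-1/293739) = ((1/3)*30 - 100)**2*(-1/293739) = (10 - 100)**2*(-1/293739) = (-90)**2*(-1/293739) = 8100*(-1/293739) = -2700/97913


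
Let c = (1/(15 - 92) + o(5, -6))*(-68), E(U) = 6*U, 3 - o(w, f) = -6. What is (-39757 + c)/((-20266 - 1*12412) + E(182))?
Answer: 3108345/2432122 ≈ 1.2780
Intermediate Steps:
o(w, f) = 9 (o(w, f) = 3 - 1*(-6) = 3 + 6 = 9)
c = -47056/77 (c = (1/(15 - 92) + 9)*(-68) = (1/(-77) + 9)*(-68) = (-1/77 + 9)*(-68) = (692/77)*(-68) = -47056/77 ≈ -611.12)
(-39757 + c)/((-20266 - 1*12412) + E(182)) = (-39757 - 47056/77)/((-20266 - 1*12412) + 6*182) = -3108345/(77*((-20266 - 12412) + 1092)) = -3108345/(77*(-32678 + 1092)) = -3108345/77/(-31586) = -3108345/77*(-1/31586) = 3108345/2432122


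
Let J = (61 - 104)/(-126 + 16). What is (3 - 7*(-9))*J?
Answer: 129/5 ≈ 25.800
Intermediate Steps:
J = 43/110 (J = -43/(-110) = -43*(-1/110) = 43/110 ≈ 0.39091)
(3 - 7*(-9))*J = (3 - 7*(-9))*(43/110) = (3 + 63)*(43/110) = 66*(43/110) = 129/5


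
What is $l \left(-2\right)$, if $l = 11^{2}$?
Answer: $-242$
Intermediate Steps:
$l = 121$
$l \left(-2\right) = 121 \left(-2\right) = -242$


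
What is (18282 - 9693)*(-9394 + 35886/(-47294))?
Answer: -1908113868129/23647 ≈ -8.0692e+7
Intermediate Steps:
(18282 - 9693)*(-9394 + 35886/(-47294)) = 8589*(-9394 + 35886*(-1/47294)) = 8589*(-9394 - 17943/23647) = 8589*(-222157861/23647) = -1908113868129/23647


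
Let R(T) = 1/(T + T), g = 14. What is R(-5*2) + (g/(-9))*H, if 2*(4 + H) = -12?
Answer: 2791/180 ≈ 15.506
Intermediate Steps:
H = -10 (H = -4 + (½)*(-12) = -4 - 6 = -10)
R(T) = 1/(2*T)
R(-5*2) + (g/(-9))*H = 1/(2*((-5*2))) + (14/(-9))*(-10) = (½)/(-10) + (14*(-⅑))*(-10) = (½)*(-⅒) - 14/9*(-10) = -1/20 + 140/9 = 2791/180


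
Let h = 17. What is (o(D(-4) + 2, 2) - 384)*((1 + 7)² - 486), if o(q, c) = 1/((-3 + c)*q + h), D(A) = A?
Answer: 3078490/19 ≈ 1.6203e+5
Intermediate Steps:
o(q, c) = 1/(17 + q*(-3 + c)) (o(q, c) = 1/((-3 + c)*q + 17) = 1/(q*(-3 + c) + 17) = 1/(17 + q*(-3 + c)))
(o(D(-4) + 2, 2) - 384)*((1 + 7)² - 486) = (1/(17 - 3*(-4 + 2) + 2*(-4 + 2)) - 384)*((1 + 7)² - 486) = (1/(17 - 3*(-2) + 2*(-2)) - 384)*(8² - 486) = (1/(17 + 6 - 4) - 384)*(64 - 486) = (1/19 - 384)*(-422) = -7295/19*(-422) = 3078490/19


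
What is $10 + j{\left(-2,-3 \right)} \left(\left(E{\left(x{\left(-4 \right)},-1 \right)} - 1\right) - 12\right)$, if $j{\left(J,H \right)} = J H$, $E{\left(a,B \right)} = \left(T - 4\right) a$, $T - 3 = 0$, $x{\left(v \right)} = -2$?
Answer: $-56$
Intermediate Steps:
$T = 3$ ($T = 3 + 0 = 3$)
$E{\left(a,B \right)} = - a$ ($E{\left(a,B \right)} = \left(3 - 4\right) a = - a$)
$j{\left(J,H \right)} = H J$
$10 + j{\left(-2,-3 \right)} \left(\left(E{\left(x{\left(-4 \right)},-1 \right)} - 1\right) - 12\right) = 10 + \left(-3\right) \left(-2\right) \left(\left(\left(-1\right) \left(-2\right) - 1\right) - 12\right) = 10 + 6 \left(\left(2 - 1\right) - 12\right) = 10 + 6 \left(1 - 12\right) = 10 + 6 \left(-11\right) = 10 - 66 = -56$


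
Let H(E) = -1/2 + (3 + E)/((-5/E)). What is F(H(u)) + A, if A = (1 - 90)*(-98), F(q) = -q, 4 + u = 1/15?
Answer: 19627277/2250 ≈ 8723.2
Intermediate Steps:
u = -59/15 (u = -4 + 1/15 = -59/15 ≈ -3.9333)
H(E) = -½ - E*(3 + E)/5 (H(E) = -1*½ + (3 + E)*(-E/5) = -½ - E*(3 + E)/5)
A = 8722 (A = -89*(-98) = 8722)
F(H(u)) + A = -(-½ - ⅗*(-59/15) - (-59/15)²/5) + 8722 = -(-½ + 59/25 - ⅕*3481/225) + 8722 = -(-½ + 59/25 - 3481/1125) + 8722 = -1*(-2777/2250) + 8722 = 2777/2250 + 8722 = 19627277/2250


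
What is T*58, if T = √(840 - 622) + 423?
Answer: 24534 + 58*√218 ≈ 25390.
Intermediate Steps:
T = 423 + √218 (T = √218 + 423 = 423 + √218 ≈ 437.76)
T*58 = (423 + √218)*58 = 24534 + 58*√218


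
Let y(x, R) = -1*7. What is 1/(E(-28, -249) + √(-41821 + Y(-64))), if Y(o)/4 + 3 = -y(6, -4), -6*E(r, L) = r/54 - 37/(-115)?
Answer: 11382930/14509550177821 - 1041230700*I*√4645/14509550177821 ≈ 7.8451e-7 - 0.0048909*I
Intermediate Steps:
y(x, R) = -7
E(r, L) = -37/690 - r/324 (E(r, L) = -(r/54 - 37/(-115))/6 = -(r*(1/54) - 37*(-1/115))/6 = -(r/54 + 37/115)/6 = -(37/115 + r/54)/6 = -37/690 - r/324)
Y(o) = 16 (Y(o) = -12 + 4*(-1*(-7)) = -12 + 4*7 = -12 + 28 = 16)
1/(E(-28, -249) + √(-41821 + Y(-64))) = 1/((-37/690 - 1/324*(-28)) + √(-41821 + 16)) = 1/((-37/690 + 7/81) + √(-41805)) = 1/(611/18630 + 3*I*√4645)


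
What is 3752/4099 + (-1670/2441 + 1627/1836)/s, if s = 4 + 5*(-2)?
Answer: 97180308799/110222339544 ≈ 0.88168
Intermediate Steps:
s = -6 (s = 4 - 10 = -6)
3752/4099 + (-1670/2441 + 1627/1836)/s = 3752/4099 + (-1670/2441 + 1627/1836)/(-6) = 3752*(1/4099) + (-1670*1/2441 + 1627*(1/1836))*(-⅙) = 3752/4099 + (-1670/2441 + 1627/1836)*(-⅙) = 3752/4099 + (905387/4481676)*(-⅙) = 3752/4099 - 905387/26890056 = 97180308799/110222339544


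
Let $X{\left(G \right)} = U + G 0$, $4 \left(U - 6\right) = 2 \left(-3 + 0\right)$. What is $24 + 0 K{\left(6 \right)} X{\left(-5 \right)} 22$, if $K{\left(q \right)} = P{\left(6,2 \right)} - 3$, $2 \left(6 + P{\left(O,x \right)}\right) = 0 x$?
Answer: $24$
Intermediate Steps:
$P{\left(O,x \right)} = -6$ ($P{\left(O,x \right)} = -6 + \frac{0 x}{2} = -6 + \frac{1}{2} \cdot 0 = -6 + 0 = -6$)
$U = \frac{9}{2}$ ($U = 6 + \frac{2 \left(-3 + 0\right)}{4} = 6 + \frac{2 \left(-3\right)}{4} = 6 + \frac{1}{4} \left(-6\right) = 6 - \frac{3}{2} = \frac{9}{2} \approx 4.5$)
$K{\left(q \right)} = -9$ ($K{\left(q \right)} = -6 - 3 = -9$)
$X{\left(G \right)} = \frac{9}{2}$ ($X{\left(G \right)} = \frac{9}{2} + G 0 = \frac{9}{2} + 0 = \frac{9}{2}$)
$24 + 0 K{\left(6 \right)} X{\left(-5 \right)} 22 = 24 + 0 \left(-9\right) \frac{9}{2} \cdot 22 = 24 + 0 \cdot \frac{9}{2} \cdot 22 = 24 + 0 \cdot 22 = 24 + 0 = 24$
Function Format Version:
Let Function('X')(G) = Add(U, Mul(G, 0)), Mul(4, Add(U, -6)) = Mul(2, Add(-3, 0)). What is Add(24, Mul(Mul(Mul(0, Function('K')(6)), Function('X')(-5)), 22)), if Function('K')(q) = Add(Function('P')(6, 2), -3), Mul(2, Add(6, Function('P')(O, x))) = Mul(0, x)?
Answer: 24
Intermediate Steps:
Function('P')(O, x) = -6 (Function('P')(O, x) = Add(-6, Mul(Rational(1, 2), Mul(0, x))) = Add(-6, Mul(Rational(1, 2), 0)) = Add(-6, 0) = -6)
U = Rational(9, 2) (U = Add(6, Mul(Rational(1, 4), Mul(2, Add(-3, 0)))) = Add(6, Mul(Rational(1, 4), Mul(2, -3))) = Add(6, Mul(Rational(1, 4), -6)) = Add(6, Rational(-3, 2)) = Rational(9, 2) ≈ 4.5000)
Function('K')(q) = -9 (Function('K')(q) = Add(-6, -3) = -9)
Function('X')(G) = Rational(9, 2) (Function('X')(G) = Add(Rational(9, 2), Mul(G, 0)) = Add(Rational(9, 2), 0) = Rational(9, 2))
Add(24, Mul(Mul(Mul(0, Function('K')(6)), Function('X')(-5)), 22)) = Add(24, Mul(Mul(Mul(0, -9), Rational(9, 2)), 22)) = Add(24, Mul(Mul(0, Rational(9, 2)), 22)) = Add(24, Mul(0, 22)) = Add(24, 0) = 24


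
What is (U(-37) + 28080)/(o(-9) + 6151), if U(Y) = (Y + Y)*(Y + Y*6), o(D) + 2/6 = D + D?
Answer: 70869/9199 ≈ 7.7040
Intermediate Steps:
o(D) = -⅓ + 2*D (o(D) = -⅓ + (D + D) = -⅓ + 2*D)
U(Y) = 14*Y² (U(Y) = (2*Y)*(Y + 6*Y) = (2*Y)*(7*Y) = 14*Y²)
(U(-37) + 28080)/(o(-9) + 6151) = (14*(-37)² + 28080)/((-⅓ + 2*(-9)) + 6151) = (14*1369 + 28080)/((-⅓ - 18) + 6151) = (19166 + 28080)/(-55/3 + 6151) = 47246/(18398/3) = 47246*(3/18398) = 70869/9199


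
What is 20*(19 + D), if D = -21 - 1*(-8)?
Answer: 120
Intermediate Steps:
D = -13 (D = -21 + 8 = -13)
20*(19 + D) = 20*(19 - 13) = 20*6 = 120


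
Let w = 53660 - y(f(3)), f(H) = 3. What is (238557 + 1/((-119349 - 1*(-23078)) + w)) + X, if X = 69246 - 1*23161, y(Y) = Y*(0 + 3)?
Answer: 12131442039/42620 ≈ 2.8464e+5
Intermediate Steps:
y(Y) = 3*Y (y(Y) = Y*3 = 3*Y)
X = 46085 (X = 69246 - 23161 = 46085)
w = 53651 (w = 53660 - 3*3 = 53660 - 1*9 = 53660 - 9 = 53651)
(238557 + 1/((-119349 - 1*(-23078)) + w)) + X = (238557 + 1/((-119349 - 1*(-23078)) + 53651)) + 46085 = (238557 + 1/((-119349 + 23078) + 53651)) + 46085 = (238557 + 1/(-96271 + 53651)) + 46085 = (238557 + 1/(-42620)) + 46085 = (238557 - 1/42620) + 46085 = 10167299339/42620 + 46085 = 12131442039/42620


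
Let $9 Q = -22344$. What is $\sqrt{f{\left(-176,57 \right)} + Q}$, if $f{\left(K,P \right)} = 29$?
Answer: $\frac{i \sqrt{22083}}{3} \approx 49.534 i$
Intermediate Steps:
$Q = - \frac{7448}{3}$ ($Q = \frac{1}{9} \left(-22344\right) = - \frac{7448}{3} \approx -2482.7$)
$\sqrt{f{\left(-176,57 \right)} + Q} = \sqrt{29 - \frac{7448}{3}} = \sqrt{- \frac{7361}{3}} = \frac{i \sqrt{22083}}{3}$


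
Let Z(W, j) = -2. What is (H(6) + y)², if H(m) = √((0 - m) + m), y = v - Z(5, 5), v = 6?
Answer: 64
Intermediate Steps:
y = 8 (y = 6 - 1*(-2) = 6 + 2 = 8)
H(m) = 0 (H(m) = √(-m + m) = √0 = 0)
(H(6) + y)² = (0 + 8)² = 8² = 64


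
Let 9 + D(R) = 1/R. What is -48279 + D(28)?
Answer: -1352063/28 ≈ -48288.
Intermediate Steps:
D(R) = -9 + 1/R
-48279 + D(28) = -48279 + (-9 + 1/28) = -48279 - 251/28 = -1352063/28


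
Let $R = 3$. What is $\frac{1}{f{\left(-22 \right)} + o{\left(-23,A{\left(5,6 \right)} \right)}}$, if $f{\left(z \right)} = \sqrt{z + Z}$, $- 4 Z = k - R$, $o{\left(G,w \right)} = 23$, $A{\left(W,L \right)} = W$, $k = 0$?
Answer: $\frac{92}{2201} - \frac{2 i \sqrt{85}}{2201} \approx 0.041799 - 0.0083776 i$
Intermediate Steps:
$Z = \frac{3}{4}$ ($Z = - \frac{0 - 3}{4} = \left(- \frac{1}{4}\right) \left(-3\right) = \frac{3}{4} \approx 0.75$)
$f{\left(z \right)} = \sqrt{\frac{3}{4} + z}$ ($f{\left(z \right)} = \sqrt{z + \frac{3}{4}} = \sqrt{\frac{3}{4} + z}$)
$\frac{1}{f{\left(-22 \right)} + o{\left(-23,A{\left(5,6 \right)} \right)}} = \frac{1}{\frac{\sqrt{3 + 4 \left(-22\right)}}{2} + 23} = \frac{1}{\frac{\sqrt{3 - 88}}{2} + 23} = \frac{1}{\frac{\sqrt{-85}}{2} + 23} = \frac{1}{\frac{i \sqrt{85}}{2} + 23} = \frac{1}{23 + \frac{i \sqrt{85}}{2}}$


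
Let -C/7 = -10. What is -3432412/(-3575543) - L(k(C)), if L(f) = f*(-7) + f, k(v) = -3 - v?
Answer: -1562655422/3575543 ≈ -437.04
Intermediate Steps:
C = 70 (C = -7*(-10) = 70)
L(f) = -6*f (L(f) = -7*f + f = -6*f)
-3432412/(-3575543) - L(k(C)) = -3432412/(-3575543) - (-6)*(-3 - 1*70) = -3432412*(-1/3575543) - (-6)*(-3 - 70) = 3432412/3575543 - (-6)*(-73) = 3432412/3575543 - 1*438 = 3432412/3575543 - 438 = -1562655422/3575543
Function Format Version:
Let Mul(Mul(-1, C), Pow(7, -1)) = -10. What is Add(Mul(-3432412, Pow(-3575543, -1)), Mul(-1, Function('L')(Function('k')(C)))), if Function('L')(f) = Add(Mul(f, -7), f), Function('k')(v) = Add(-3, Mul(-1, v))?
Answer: Rational(-1562655422, 3575543) ≈ -437.04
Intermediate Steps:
C = 70 (C = Mul(-7, -10) = 70)
Function('L')(f) = Mul(-6, f) (Function('L')(f) = Add(Mul(-7, f), f) = Mul(-6, f))
Add(Mul(-3432412, Pow(-3575543, -1)), Mul(-1, Function('L')(Function('k')(C)))) = Add(Mul(-3432412, Pow(-3575543, -1)), Mul(-1, Mul(-6, Add(-3, Mul(-1, 70))))) = Add(Mul(-3432412, Rational(-1, 3575543)), Mul(-1, Mul(-6, Add(-3, -70)))) = Add(Rational(3432412, 3575543), Mul(-1, Mul(-6, -73))) = Add(Rational(3432412, 3575543), Mul(-1, 438)) = Add(Rational(3432412, 3575543), -438) = Rational(-1562655422, 3575543)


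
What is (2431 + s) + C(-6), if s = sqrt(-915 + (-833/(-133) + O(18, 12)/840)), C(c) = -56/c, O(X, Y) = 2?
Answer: 7321/3 + I*sqrt(14467143495)/3990 ≈ 2440.3 + 30.145*I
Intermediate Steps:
s = I*sqrt(14467143495)/3990 (s = sqrt(-915 + (-833/(-133) + 2/840)) = sqrt(-915 + (-833*(-1/133) + 2*(1/840))) = sqrt(-915 + (119/19 + 1/420)) = sqrt(-915 + 49999/7980) = sqrt(-7251701/7980) = I*sqrt(14467143495)/3990 ≈ 30.145*I)
(2431 + s) + C(-6) = (2431 + I*sqrt(14467143495)/3990) - 56/(-6) = (2431 + I*sqrt(14467143495)/3990) - 56*(-1/6) = (2431 + I*sqrt(14467143495)/3990) + 28/3 = 7321/3 + I*sqrt(14467143495)/3990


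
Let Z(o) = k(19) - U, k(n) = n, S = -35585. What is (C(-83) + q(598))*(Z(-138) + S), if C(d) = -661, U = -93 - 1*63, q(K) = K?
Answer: 2230830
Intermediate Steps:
U = -156 (U = -93 - 63 = -156)
Z(o) = 175 (Z(o) = 19 - 1*(-156) = 19 + 156 = 175)
(C(-83) + q(598))*(Z(-138) + S) = (-661 + 598)*(175 - 35585) = -63*(-35410) = 2230830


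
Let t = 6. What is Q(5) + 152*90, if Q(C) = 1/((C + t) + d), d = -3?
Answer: 109441/8 ≈ 13680.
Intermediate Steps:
Q(C) = 1/(3 + C) (Q(C) = 1/((C + 6) - 3) = 1/((6 + C) - 3) = 1/(3 + C))
Q(5) + 152*90 = 1/(3 + 5) + 152*90 = 1/8 + 13680 = ⅛ + 13680 = 109441/8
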